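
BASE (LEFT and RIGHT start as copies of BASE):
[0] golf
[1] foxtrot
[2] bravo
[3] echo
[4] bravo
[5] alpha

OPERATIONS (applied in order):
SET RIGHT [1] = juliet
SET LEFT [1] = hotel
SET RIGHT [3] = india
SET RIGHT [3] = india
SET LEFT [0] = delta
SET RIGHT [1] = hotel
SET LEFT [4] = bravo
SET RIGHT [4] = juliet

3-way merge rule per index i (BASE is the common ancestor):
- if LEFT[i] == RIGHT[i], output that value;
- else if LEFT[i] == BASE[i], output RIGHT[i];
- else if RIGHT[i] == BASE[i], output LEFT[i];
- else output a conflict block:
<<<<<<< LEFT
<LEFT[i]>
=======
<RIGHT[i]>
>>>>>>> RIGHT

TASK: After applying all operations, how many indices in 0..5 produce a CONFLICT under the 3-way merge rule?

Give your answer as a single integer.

Final LEFT:  [delta, hotel, bravo, echo, bravo, alpha]
Final RIGHT: [golf, hotel, bravo, india, juliet, alpha]
i=0: L=delta, R=golf=BASE -> take LEFT -> delta
i=1: L=hotel R=hotel -> agree -> hotel
i=2: L=bravo R=bravo -> agree -> bravo
i=3: L=echo=BASE, R=india -> take RIGHT -> india
i=4: L=bravo=BASE, R=juliet -> take RIGHT -> juliet
i=5: L=alpha R=alpha -> agree -> alpha
Conflict count: 0

Answer: 0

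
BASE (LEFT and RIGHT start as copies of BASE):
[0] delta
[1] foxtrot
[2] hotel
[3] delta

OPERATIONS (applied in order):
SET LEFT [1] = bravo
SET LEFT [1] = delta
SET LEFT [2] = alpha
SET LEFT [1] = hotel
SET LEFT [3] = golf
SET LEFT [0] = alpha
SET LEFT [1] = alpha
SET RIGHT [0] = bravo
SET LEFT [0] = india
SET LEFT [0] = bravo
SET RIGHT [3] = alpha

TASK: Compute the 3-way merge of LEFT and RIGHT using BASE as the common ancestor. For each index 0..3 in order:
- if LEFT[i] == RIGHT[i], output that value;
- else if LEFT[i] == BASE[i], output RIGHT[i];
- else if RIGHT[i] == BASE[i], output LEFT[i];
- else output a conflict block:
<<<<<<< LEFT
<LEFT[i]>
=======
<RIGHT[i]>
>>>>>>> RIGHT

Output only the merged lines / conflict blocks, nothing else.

Final LEFT:  [bravo, alpha, alpha, golf]
Final RIGHT: [bravo, foxtrot, hotel, alpha]
i=0: L=bravo R=bravo -> agree -> bravo
i=1: L=alpha, R=foxtrot=BASE -> take LEFT -> alpha
i=2: L=alpha, R=hotel=BASE -> take LEFT -> alpha
i=3: BASE=delta L=golf R=alpha all differ -> CONFLICT

Answer: bravo
alpha
alpha
<<<<<<< LEFT
golf
=======
alpha
>>>>>>> RIGHT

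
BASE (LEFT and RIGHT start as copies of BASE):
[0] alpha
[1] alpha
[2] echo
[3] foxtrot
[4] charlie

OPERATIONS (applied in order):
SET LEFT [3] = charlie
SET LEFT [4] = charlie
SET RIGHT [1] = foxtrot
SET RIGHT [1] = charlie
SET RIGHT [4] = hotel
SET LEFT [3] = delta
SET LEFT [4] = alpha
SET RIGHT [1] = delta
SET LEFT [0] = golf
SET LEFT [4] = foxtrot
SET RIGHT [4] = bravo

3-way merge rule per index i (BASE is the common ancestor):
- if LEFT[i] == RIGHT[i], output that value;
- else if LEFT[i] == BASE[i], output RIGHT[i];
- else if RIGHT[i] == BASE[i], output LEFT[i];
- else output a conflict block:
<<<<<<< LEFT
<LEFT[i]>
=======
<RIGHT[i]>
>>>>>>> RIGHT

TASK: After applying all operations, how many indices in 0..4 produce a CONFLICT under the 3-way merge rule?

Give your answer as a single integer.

Final LEFT:  [golf, alpha, echo, delta, foxtrot]
Final RIGHT: [alpha, delta, echo, foxtrot, bravo]
i=0: L=golf, R=alpha=BASE -> take LEFT -> golf
i=1: L=alpha=BASE, R=delta -> take RIGHT -> delta
i=2: L=echo R=echo -> agree -> echo
i=3: L=delta, R=foxtrot=BASE -> take LEFT -> delta
i=4: BASE=charlie L=foxtrot R=bravo all differ -> CONFLICT
Conflict count: 1

Answer: 1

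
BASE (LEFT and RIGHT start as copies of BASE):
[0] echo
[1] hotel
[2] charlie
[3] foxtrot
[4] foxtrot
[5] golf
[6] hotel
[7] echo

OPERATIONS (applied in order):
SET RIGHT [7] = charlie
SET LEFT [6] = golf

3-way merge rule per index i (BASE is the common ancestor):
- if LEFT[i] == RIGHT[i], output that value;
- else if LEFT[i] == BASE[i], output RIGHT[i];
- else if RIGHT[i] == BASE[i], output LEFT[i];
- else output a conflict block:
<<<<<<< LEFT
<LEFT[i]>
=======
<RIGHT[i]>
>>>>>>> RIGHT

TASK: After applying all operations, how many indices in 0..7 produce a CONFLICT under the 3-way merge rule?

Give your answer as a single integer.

Answer: 0

Derivation:
Final LEFT:  [echo, hotel, charlie, foxtrot, foxtrot, golf, golf, echo]
Final RIGHT: [echo, hotel, charlie, foxtrot, foxtrot, golf, hotel, charlie]
i=0: L=echo R=echo -> agree -> echo
i=1: L=hotel R=hotel -> agree -> hotel
i=2: L=charlie R=charlie -> agree -> charlie
i=3: L=foxtrot R=foxtrot -> agree -> foxtrot
i=4: L=foxtrot R=foxtrot -> agree -> foxtrot
i=5: L=golf R=golf -> agree -> golf
i=6: L=golf, R=hotel=BASE -> take LEFT -> golf
i=7: L=echo=BASE, R=charlie -> take RIGHT -> charlie
Conflict count: 0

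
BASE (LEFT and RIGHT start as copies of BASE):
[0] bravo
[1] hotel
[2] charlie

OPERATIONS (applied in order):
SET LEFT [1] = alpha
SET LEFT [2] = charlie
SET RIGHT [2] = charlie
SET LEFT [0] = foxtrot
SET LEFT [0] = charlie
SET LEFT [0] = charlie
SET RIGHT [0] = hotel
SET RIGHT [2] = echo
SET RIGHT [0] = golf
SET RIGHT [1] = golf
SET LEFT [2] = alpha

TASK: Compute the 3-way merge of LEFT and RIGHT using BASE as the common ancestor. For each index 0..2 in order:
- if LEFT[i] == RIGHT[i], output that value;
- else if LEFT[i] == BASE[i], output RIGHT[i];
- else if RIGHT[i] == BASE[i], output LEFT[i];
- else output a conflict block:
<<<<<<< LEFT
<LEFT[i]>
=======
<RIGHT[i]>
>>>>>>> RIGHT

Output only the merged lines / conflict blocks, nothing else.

Final LEFT:  [charlie, alpha, alpha]
Final RIGHT: [golf, golf, echo]
i=0: BASE=bravo L=charlie R=golf all differ -> CONFLICT
i=1: BASE=hotel L=alpha R=golf all differ -> CONFLICT
i=2: BASE=charlie L=alpha R=echo all differ -> CONFLICT

Answer: <<<<<<< LEFT
charlie
=======
golf
>>>>>>> RIGHT
<<<<<<< LEFT
alpha
=======
golf
>>>>>>> RIGHT
<<<<<<< LEFT
alpha
=======
echo
>>>>>>> RIGHT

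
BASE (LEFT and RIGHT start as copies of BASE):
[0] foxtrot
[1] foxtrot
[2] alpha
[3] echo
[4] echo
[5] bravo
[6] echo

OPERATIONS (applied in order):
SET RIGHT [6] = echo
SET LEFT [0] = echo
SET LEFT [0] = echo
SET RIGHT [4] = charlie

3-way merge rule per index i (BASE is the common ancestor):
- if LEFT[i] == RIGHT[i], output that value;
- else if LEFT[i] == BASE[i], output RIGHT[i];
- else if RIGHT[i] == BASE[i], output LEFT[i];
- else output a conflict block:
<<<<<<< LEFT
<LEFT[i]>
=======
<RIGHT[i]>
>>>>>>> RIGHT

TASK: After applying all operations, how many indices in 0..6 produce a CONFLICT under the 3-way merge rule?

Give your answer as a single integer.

Answer: 0

Derivation:
Final LEFT:  [echo, foxtrot, alpha, echo, echo, bravo, echo]
Final RIGHT: [foxtrot, foxtrot, alpha, echo, charlie, bravo, echo]
i=0: L=echo, R=foxtrot=BASE -> take LEFT -> echo
i=1: L=foxtrot R=foxtrot -> agree -> foxtrot
i=2: L=alpha R=alpha -> agree -> alpha
i=3: L=echo R=echo -> agree -> echo
i=4: L=echo=BASE, R=charlie -> take RIGHT -> charlie
i=5: L=bravo R=bravo -> agree -> bravo
i=6: L=echo R=echo -> agree -> echo
Conflict count: 0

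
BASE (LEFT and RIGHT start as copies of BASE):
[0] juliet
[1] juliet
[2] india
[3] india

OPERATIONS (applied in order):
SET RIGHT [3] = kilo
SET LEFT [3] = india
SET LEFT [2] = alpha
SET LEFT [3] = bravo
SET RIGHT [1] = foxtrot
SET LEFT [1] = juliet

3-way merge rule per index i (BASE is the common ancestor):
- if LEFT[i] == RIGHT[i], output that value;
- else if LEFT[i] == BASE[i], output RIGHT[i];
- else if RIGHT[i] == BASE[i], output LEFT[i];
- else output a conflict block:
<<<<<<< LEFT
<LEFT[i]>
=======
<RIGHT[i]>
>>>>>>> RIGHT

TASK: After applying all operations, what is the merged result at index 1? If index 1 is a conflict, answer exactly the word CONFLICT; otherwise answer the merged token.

Answer: foxtrot

Derivation:
Final LEFT:  [juliet, juliet, alpha, bravo]
Final RIGHT: [juliet, foxtrot, india, kilo]
i=0: L=juliet R=juliet -> agree -> juliet
i=1: L=juliet=BASE, R=foxtrot -> take RIGHT -> foxtrot
i=2: L=alpha, R=india=BASE -> take LEFT -> alpha
i=3: BASE=india L=bravo R=kilo all differ -> CONFLICT
Index 1 -> foxtrot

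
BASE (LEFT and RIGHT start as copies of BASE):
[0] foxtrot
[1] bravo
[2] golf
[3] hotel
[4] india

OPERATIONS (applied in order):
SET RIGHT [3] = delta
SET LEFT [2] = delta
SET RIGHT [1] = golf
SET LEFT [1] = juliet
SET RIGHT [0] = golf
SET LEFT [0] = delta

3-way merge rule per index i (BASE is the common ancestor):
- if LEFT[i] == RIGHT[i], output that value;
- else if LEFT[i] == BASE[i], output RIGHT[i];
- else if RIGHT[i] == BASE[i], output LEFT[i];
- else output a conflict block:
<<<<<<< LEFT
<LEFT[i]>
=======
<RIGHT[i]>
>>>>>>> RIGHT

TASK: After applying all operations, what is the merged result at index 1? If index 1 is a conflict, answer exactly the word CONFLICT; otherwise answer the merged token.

Answer: CONFLICT

Derivation:
Final LEFT:  [delta, juliet, delta, hotel, india]
Final RIGHT: [golf, golf, golf, delta, india]
i=0: BASE=foxtrot L=delta R=golf all differ -> CONFLICT
i=1: BASE=bravo L=juliet R=golf all differ -> CONFLICT
i=2: L=delta, R=golf=BASE -> take LEFT -> delta
i=3: L=hotel=BASE, R=delta -> take RIGHT -> delta
i=4: L=india R=india -> agree -> india
Index 1 -> CONFLICT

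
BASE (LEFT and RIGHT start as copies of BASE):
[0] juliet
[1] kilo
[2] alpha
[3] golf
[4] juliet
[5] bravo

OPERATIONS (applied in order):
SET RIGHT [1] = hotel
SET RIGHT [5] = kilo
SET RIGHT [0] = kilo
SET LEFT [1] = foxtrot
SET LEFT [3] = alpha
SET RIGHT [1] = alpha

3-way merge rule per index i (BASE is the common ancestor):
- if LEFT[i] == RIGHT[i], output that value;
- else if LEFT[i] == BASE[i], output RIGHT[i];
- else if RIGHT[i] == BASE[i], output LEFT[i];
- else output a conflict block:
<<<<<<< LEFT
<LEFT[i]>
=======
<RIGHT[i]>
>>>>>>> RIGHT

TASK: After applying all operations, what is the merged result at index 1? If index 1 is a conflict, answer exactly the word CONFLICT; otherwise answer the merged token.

Answer: CONFLICT

Derivation:
Final LEFT:  [juliet, foxtrot, alpha, alpha, juliet, bravo]
Final RIGHT: [kilo, alpha, alpha, golf, juliet, kilo]
i=0: L=juliet=BASE, R=kilo -> take RIGHT -> kilo
i=1: BASE=kilo L=foxtrot R=alpha all differ -> CONFLICT
i=2: L=alpha R=alpha -> agree -> alpha
i=3: L=alpha, R=golf=BASE -> take LEFT -> alpha
i=4: L=juliet R=juliet -> agree -> juliet
i=5: L=bravo=BASE, R=kilo -> take RIGHT -> kilo
Index 1 -> CONFLICT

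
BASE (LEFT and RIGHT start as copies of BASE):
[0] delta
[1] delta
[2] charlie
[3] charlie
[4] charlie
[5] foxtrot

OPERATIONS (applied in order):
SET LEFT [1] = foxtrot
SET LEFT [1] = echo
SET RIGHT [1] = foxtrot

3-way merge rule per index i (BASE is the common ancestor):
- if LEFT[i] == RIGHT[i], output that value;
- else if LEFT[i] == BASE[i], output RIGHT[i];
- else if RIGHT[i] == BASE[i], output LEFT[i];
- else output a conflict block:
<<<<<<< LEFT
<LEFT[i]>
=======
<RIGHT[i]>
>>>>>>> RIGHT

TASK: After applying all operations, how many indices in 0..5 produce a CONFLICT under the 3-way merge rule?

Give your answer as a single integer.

Answer: 1

Derivation:
Final LEFT:  [delta, echo, charlie, charlie, charlie, foxtrot]
Final RIGHT: [delta, foxtrot, charlie, charlie, charlie, foxtrot]
i=0: L=delta R=delta -> agree -> delta
i=1: BASE=delta L=echo R=foxtrot all differ -> CONFLICT
i=2: L=charlie R=charlie -> agree -> charlie
i=3: L=charlie R=charlie -> agree -> charlie
i=4: L=charlie R=charlie -> agree -> charlie
i=5: L=foxtrot R=foxtrot -> agree -> foxtrot
Conflict count: 1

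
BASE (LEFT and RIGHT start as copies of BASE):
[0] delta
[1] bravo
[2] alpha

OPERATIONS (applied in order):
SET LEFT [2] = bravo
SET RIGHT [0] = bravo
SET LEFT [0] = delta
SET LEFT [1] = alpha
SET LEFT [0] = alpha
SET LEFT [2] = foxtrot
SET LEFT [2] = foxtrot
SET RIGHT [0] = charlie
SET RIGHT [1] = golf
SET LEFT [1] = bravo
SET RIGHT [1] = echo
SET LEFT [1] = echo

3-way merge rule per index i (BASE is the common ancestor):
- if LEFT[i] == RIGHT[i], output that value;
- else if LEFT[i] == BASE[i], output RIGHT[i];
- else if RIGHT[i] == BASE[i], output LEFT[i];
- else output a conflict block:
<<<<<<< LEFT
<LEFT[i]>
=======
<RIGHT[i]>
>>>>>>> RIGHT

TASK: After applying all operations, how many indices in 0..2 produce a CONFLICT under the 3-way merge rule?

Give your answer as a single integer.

Answer: 1

Derivation:
Final LEFT:  [alpha, echo, foxtrot]
Final RIGHT: [charlie, echo, alpha]
i=0: BASE=delta L=alpha R=charlie all differ -> CONFLICT
i=1: L=echo R=echo -> agree -> echo
i=2: L=foxtrot, R=alpha=BASE -> take LEFT -> foxtrot
Conflict count: 1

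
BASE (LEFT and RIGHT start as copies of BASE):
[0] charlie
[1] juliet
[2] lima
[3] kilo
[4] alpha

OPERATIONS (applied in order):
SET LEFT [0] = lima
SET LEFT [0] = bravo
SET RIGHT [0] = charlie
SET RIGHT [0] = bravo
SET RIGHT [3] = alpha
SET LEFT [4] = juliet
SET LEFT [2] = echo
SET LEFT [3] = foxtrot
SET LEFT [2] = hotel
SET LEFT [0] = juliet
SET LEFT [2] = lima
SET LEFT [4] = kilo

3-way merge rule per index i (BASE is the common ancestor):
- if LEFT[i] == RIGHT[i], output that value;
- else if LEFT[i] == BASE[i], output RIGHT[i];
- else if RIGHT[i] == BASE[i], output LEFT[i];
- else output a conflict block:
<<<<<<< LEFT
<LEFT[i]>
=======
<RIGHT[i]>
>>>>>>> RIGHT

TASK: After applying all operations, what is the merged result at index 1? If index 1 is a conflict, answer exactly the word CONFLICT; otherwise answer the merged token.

Final LEFT:  [juliet, juliet, lima, foxtrot, kilo]
Final RIGHT: [bravo, juliet, lima, alpha, alpha]
i=0: BASE=charlie L=juliet R=bravo all differ -> CONFLICT
i=1: L=juliet R=juliet -> agree -> juliet
i=2: L=lima R=lima -> agree -> lima
i=3: BASE=kilo L=foxtrot R=alpha all differ -> CONFLICT
i=4: L=kilo, R=alpha=BASE -> take LEFT -> kilo
Index 1 -> juliet

Answer: juliet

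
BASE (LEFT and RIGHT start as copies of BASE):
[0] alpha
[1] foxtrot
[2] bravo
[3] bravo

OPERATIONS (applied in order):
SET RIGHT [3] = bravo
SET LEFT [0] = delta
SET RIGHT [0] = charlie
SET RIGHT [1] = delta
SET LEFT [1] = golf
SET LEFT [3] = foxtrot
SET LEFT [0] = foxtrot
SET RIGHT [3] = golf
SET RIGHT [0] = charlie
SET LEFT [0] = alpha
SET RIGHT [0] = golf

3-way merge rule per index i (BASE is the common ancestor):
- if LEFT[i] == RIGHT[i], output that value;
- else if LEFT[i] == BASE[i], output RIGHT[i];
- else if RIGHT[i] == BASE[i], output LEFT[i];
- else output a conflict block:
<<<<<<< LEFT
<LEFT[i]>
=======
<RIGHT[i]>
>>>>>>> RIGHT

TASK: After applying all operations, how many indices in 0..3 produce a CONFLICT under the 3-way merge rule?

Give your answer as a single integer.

Final LEFT:  [alpha, golf, bravo, foxtrot]
Final RIGHT: [golf, delta, bravo, golf]
i=0: L=alpha=BASE, R=golf -> take RIGHT -> golf
i=1: BASE=foxtrot L=golf R=delta all differ -> CONFLICT
i=2: L=bravo R=bravo -> agree -> bravo
i=3: BASE=bravo L=foxtrot R=golf all differ -> CONFLICT
Conflict count: 2

Answer: 2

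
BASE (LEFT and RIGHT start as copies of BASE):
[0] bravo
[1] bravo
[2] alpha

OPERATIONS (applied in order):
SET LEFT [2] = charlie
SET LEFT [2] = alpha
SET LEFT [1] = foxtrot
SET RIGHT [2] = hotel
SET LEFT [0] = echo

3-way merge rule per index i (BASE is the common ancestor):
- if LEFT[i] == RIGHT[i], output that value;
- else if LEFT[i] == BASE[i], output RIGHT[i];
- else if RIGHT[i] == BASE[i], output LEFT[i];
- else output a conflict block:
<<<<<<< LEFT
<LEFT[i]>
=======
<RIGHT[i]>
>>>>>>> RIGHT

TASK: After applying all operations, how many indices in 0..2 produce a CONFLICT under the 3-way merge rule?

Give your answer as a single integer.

Final LEFT:  [echo, foxtrot, alpha]
Final RIGHT: [bravo, bravo, hotel]
i=0: L=echo, R=bravo=BASE -> take LEFT -> echo
i=1: L=foxtrot, R=bravo=BASE -> take LEFT -> foxtrot
i=2: L=alpha=BASE, R=hotel -> take RIGHT -> hotel
Conflict count: 0

Answer: 0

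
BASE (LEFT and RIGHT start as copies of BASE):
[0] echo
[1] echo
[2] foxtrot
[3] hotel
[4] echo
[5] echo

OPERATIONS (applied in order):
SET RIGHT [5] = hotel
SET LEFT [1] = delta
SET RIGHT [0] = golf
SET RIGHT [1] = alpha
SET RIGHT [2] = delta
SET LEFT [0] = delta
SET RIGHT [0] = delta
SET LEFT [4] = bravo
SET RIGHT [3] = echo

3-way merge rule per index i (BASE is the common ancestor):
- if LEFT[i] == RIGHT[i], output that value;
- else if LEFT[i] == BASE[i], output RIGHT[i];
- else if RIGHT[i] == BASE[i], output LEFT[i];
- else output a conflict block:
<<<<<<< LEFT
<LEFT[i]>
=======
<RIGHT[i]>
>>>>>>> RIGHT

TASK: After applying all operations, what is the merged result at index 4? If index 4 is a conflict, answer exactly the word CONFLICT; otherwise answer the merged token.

Answer: bravo

Derivation:
Final LEFT:  [delta, delta, foxtrot, hotel, bravo, echo]
Final RIGHT: [delta, alpha, delta, echo, echo, hotel]
i=0: L=delta R=delta -> agree -> delta
i=1: BASE=echo L=delta R=alpha all differ -> CONFLICT
i=2: L=foxtrot=BASE, R=delta -> take RIGHT -> delta
i=3: L=hotel=BASE, R=echo -> take RIGHT -> echo
i=4: L=bravo, R=echo=BASE -> take LEFT -> bravo
i=5: L=echo=BASE, R=hotel -> take RIGHT -> hotel
Index 4 -> bravo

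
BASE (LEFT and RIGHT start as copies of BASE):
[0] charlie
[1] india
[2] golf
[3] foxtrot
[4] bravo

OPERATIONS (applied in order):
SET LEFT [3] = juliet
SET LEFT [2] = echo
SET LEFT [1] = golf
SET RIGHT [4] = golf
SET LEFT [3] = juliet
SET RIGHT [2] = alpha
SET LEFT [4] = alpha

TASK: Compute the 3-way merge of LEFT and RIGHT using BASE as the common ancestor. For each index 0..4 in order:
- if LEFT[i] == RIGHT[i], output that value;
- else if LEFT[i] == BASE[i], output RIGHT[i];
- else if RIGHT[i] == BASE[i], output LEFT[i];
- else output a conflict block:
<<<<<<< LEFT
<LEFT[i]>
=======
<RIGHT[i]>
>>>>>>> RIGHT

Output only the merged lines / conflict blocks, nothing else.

Final LEFT:  [charlie, golf, echo, juliet, alpha]
Final RIGHT: [charlie, india, alpha, foxtrot, golf]
i=0: L=charlie R=charlie -> agree -> charlie
i=1: L=golf, R=india=BASE -> take LEFT -> golf
i=2: BASE=golf L=echo R=alpha all differ -> CONFLICT
i=3: L=juliet, R=foxtrot=BASE -> take LEFT -> juliet
i=4: BASE=bravo L=alpha R=golf all differ -> CONFLICT

Answer: charlie
golf
<<<<<<< LEFT
echo
=======
alpha
>>>>>>> RIGHT
juliet
<<<<<<< LEFT
alpha
=======
golf
>>>>>>> RIGHT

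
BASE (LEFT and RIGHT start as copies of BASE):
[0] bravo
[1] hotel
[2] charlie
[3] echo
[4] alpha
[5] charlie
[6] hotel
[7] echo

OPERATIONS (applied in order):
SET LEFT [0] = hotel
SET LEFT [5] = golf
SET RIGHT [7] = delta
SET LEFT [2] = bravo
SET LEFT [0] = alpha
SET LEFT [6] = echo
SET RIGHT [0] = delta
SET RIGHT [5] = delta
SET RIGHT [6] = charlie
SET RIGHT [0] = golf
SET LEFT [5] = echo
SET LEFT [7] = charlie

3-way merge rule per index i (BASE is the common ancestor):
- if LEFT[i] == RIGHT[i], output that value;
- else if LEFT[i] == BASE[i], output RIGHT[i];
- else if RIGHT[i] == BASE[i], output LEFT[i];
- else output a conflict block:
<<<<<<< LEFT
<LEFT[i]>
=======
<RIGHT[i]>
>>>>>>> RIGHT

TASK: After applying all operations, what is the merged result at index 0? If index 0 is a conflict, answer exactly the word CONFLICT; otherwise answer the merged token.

Answer: CONFLICT

Derivation:
Final LEFT:  [alpha, hotel, bravo, echo, alpha, echo, echo, charlie]
Final RIGHT: [golf, hotel, charlie, echo, alpha, delta, charlie, delta]
i=0: BASE=bravo L=alpha R=golf all differ -> CONFLICT
i=1: L=hotel R=hotel -> agree -> hotel
i=2: L=bravo, R=charlie=BASE -> take LEFT -> bravo
i=3: L=echo R=echo -> agree -> echo
i=4: L=alpha R=alpha -> agree -> alpha
i=5: BASE=charlie L=echo R=delta all differ -> CONFLICT
i=6: BASE=hotel L=echo R=charlie all differ -> CONFLICT
i=7: BASE=echo L=charlie R=delta all differ -> CONFLICT
Index 0 -> CONFLICT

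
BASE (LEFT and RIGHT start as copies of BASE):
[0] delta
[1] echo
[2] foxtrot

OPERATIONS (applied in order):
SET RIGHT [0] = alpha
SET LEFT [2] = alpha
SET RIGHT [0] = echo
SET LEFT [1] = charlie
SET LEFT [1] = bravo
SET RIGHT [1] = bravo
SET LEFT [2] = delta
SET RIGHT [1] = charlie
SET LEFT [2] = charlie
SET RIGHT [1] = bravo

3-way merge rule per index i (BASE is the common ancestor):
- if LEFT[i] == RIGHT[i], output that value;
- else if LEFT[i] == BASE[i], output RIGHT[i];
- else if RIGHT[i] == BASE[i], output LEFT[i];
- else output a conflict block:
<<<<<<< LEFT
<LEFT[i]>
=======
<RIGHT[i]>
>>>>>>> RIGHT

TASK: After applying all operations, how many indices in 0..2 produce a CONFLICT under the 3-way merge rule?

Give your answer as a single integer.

Answer: 0

Derivation:
Final LEFT:  [delta, bravo, charlie]
Final RIGHT: [echo, bravo, foxtrot]
i=0: L=delta=BASE, R=echo -> take RIGHT -> echo
i=1: L=bravo R=bravo -> agree -> bravo
i=2: L=charlie, R=foxtrot=BASE -> take LEFT -> charlie
Conflict count: 0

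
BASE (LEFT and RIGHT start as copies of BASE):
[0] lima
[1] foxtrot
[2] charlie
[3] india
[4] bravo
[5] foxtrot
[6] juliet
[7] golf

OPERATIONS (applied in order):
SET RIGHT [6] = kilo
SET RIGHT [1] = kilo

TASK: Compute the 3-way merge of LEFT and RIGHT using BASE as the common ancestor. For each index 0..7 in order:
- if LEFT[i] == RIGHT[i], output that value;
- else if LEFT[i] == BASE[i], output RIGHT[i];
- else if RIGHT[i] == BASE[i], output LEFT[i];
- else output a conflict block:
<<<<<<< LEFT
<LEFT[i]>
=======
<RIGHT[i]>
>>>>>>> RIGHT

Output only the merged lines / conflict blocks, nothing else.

Answer: lima
kilo
charlie
india
bravo
foxtrot
kilo
golf

Derivation:
Final LEFT:  [lima, foxtrot, charlie, india, bravo, foxtrot, juliet, golf]
Final RIGHT: [lima, kilo, charlie, india, bravo, foxtrot, kilo, golf]
i=0: L=lima R=lima -> agree -> lima
i=1: L=foxtrot=BASE, R=kilo -> take RIGHT -> kilo
i=2: L=charlie R=charlie -> agree -> charlie
i=3: L=india R=india -> agree -> india
i=4: L=bravo R=bravo -> agree -> bravo
i=5: L=foxtrot R=foxtrot -> agree -> foxtrot
i=6: L=juliet=BASE, R=kilo -> take RIGHT -> kilo
i=7: L=golf R=golf -> agree -> golf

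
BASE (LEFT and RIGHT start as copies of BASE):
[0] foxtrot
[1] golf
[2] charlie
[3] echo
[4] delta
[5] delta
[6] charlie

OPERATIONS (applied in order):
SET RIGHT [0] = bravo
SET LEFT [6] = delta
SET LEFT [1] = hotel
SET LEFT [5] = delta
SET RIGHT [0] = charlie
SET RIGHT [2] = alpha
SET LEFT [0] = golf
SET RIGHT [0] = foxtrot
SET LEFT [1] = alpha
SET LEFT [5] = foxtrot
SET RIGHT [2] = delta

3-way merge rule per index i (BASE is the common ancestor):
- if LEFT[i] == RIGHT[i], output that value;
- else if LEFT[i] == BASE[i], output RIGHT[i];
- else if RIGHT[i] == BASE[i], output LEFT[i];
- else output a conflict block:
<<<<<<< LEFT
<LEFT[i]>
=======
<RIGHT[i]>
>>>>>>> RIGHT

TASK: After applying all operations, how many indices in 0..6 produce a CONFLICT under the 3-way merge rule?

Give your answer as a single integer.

Answer: 0

Derivation:
Final LEFT:  [golf, alpha, charlie, echo, delta, foxtrot, delta]
Final RIGHT: [foxtrot, golf, delta, echo, delta, delta, charlie]
i=0: L=golf, R=foxtrot=BASE -> take LEFT -> golf
i=1: L=alpha, R=golf=BASE -> take LEFT -> alpha
i=2: L=charlie=BASE, R=delta -> take RIGHT -> delta
i=3: L=echo R=echo -> agree -> echo
i=4: L=delta R=delta -> agree -> delta
i=5: L=foxtrot, R=delta=BASE -> take LEFT -> foxtrot
i=6: L=delta, R=charlie=BASE -> take LEFT -> delta
Conflict count: 0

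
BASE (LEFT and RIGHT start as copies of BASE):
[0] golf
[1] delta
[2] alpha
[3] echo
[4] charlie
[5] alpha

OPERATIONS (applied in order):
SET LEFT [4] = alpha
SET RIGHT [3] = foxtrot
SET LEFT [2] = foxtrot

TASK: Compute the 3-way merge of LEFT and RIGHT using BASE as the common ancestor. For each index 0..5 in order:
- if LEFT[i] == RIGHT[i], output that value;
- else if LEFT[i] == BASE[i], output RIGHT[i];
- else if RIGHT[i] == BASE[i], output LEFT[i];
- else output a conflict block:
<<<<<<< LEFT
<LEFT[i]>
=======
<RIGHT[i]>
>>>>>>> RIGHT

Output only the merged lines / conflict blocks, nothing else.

Answer: golf
delta
foxtrot
foxtrot
alpha
alpha

Derivation:
Final LEFT:  [golf, delta, foxtrot, echo, alpha, alpha]
Final RIGHT: [golf, delta, alpha, foxtrot, charlie, alpha]
i=0: L=golf R=golf -> agree -> golf
i=1: L=delta R=delta -> agree -> delta
i=2: L=foxtrot, R=alpha=BASE -> take LEFT -> foxtrot
i=3: L=echo=BASE, R=foxtrot -> take RIGHT -> foxtrot
i=4: L=alpha, R=charlie=BASE -> take LEFT -> alpha
i=5: L=alpha R=alpha -> agree -> alpha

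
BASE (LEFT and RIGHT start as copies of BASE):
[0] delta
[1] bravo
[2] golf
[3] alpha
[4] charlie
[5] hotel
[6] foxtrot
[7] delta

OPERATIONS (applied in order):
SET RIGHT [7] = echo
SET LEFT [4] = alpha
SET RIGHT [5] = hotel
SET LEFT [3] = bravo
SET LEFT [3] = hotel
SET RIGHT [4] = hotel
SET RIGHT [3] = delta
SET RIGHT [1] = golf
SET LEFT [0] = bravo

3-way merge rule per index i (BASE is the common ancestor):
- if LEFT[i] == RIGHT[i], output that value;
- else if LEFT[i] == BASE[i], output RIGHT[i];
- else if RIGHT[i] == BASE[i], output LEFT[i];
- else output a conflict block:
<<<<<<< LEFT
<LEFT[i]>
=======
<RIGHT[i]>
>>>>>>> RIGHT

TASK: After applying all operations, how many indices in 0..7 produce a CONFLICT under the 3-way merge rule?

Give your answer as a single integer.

Final LEFT:  [bravo, bravo, golf, hotel, alpha, hotel, foxtrot, delta]
Final RIGHT: [delta, golf, golf, delta, hotel, hotel, foxtrot, echo]
i=0: L=bravo, R=delta=BASE -> take LEFT -> bravo
i=1: L=bravo=BASE, R=golf -> take RIGHT -> golf
i=2: L=golf R=golf -> agree -> golf
i=3: BASE=alpha L=hotel R=delta all differ -> CONFLICT
i=4: BASE=charlie L=alpha R=hotel all differ -> CONFLICT
i=5: L=hotel R=hotel -> agree -> hotel
i=6: L=foxtrot R=foxtrot -> agree -> foxtrot
i=7: L=delta=BASE, R=echo -> take RIGHT -> echo
Conflict count: 2

Answer: 2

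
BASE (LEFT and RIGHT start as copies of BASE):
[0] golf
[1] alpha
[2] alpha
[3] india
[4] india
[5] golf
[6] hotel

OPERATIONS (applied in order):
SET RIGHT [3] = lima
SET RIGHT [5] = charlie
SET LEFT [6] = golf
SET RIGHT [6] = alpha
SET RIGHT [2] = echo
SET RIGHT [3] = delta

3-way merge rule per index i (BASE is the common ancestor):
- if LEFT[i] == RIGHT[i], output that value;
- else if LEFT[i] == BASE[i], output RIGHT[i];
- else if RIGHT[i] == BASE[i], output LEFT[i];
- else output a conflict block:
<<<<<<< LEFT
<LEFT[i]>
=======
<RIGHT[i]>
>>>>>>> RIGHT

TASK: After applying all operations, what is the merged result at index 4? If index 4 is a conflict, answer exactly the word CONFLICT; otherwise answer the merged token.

Final LEFT:  [golf, alpha, alpha, india, india, golf, golf]
Final RIGHT: [golf, alpha, echo, delta, india, charlie, alpha]
i=0: L=golf R=golf -> agree -> golf
i=1: L=alpha R=alpha -> agree -> alpha
i=2: L=alpha=BASE, R=echo -> take RIGHT -> echo
i=3: L=india=BASE, R=delta -> take RIGHT -> delta
i=4: L=india R=india -> agree -> india
i=5: L=golf=BASE, R=charlie -> take RIGHT -> charlie
i=6: BASE=hotel L=golf R=alpha all differ -> CONFLICT
Index 4 -> india

Answer: india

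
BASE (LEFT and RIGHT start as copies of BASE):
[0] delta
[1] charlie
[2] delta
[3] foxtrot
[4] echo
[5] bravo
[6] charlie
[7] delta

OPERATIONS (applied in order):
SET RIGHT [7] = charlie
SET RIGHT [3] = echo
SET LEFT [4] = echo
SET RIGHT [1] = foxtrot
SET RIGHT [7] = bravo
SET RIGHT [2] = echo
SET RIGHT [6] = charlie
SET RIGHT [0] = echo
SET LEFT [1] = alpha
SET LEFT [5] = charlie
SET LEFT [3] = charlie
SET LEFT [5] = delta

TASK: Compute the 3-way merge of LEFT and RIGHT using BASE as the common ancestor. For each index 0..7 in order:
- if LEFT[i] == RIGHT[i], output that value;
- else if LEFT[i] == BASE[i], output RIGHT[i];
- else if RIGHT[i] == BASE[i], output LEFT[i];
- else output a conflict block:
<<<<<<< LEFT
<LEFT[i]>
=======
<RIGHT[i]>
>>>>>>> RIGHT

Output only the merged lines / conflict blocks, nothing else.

Final LEFT:  [delta, alpha, delta, charlie, echo, delta, charlie, delta]
Final RIGHT: [echo, foxtrot, echo, echo, echo, bravo, charlie, bravo]
i=0: L=delta=BASE, R=echo -> take RIGHT -> echo
i=1: BASE=charlie L=alpha R=foxtrot all differ -> CONFLICT
i=2: L=delta=BASE, R=echo -> take RIGHT -> echo
i=3: BASE=foxtrot L=charlie R=echo all differ -> CONFLICT
i=4: L=echo R=echo -> agree -> echo
i=5: L=delta, R=bravo=BASE -> take LEFT -> delta
i=6: L=charlie R=charlie -> agree -> charlie
i=7: L=delta=BASE, R=bravo -> take RIGHT -> bravo

Answer: echo
<<<<<<< LEFT
alpha
=======
foxtrot
>>>>>>> RIGHT
echo
<<<<<<< LEFT
charlie
=======
echo
>>>>>>> RIGHT
echo
delta
charlie
bravo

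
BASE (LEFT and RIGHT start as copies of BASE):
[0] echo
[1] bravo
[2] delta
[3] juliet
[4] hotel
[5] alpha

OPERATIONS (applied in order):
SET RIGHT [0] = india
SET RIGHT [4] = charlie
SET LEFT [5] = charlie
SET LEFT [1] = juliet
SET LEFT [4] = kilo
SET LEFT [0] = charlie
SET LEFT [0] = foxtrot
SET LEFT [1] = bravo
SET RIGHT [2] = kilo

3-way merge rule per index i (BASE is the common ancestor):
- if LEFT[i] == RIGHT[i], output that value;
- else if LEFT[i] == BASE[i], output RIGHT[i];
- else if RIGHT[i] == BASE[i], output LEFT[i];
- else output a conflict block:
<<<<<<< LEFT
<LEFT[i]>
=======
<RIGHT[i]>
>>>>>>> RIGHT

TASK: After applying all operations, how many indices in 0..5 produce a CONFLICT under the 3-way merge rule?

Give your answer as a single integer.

Final LEFT:  [foxtrot, bravo, delta, juliet, kilo, charlie]
Final RIGHT: [india, bravo, kilo, juliet, charlie, alpha]
i=0: BASE=echo L=foxtrot R=india all differ -> CONFLICT
i=1: L=bravo R=bravo -> agree -> bravo
i=2: L=delta=BASE, R=kilo -> take RIGHT -> kilo
i=3: L=juliet R=juliet -> agree -> juliet
i=4: BASE=hotel L=kilo R=charlie all differ -> CONFLICT
i=5: L=charlie, R=alpha=BASE -> take LEFT -> charlie
Conflict count: 2

Answer: 2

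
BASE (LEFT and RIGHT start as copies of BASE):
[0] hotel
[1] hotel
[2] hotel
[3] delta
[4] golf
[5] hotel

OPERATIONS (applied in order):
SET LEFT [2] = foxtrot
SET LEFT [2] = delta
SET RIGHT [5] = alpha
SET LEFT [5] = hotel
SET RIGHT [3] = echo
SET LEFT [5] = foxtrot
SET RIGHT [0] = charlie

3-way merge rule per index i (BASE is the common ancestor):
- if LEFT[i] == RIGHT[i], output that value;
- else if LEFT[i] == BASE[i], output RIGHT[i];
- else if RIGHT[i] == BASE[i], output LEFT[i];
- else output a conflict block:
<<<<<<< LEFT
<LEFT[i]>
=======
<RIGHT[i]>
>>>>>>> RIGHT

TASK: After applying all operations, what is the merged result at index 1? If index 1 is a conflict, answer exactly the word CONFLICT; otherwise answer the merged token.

Final LEFT:  [hotel, hotel, delta, delta, golf, foxtrot]
Final RIGHT: [charlie, hotel, hotel, echo, golf, alpha]
i=0: L=hotel=BASE, R=charlie -> take RIGHT -> charlie
i=1: L=hotel R=hotel -> agree -> hotel
i=2: L=delta, R=hotel=BASE -> take LEFT -> delta
i=3: L=delta=BASE, R=echo -> take RIGHT -> echo
i=4: L=golf R=golf -> agree -> golf
i=5: BASE=hotel L=foxtrot R=alpha all differ -> CONFLICT
Index 1 -> hotel

Answer: hotel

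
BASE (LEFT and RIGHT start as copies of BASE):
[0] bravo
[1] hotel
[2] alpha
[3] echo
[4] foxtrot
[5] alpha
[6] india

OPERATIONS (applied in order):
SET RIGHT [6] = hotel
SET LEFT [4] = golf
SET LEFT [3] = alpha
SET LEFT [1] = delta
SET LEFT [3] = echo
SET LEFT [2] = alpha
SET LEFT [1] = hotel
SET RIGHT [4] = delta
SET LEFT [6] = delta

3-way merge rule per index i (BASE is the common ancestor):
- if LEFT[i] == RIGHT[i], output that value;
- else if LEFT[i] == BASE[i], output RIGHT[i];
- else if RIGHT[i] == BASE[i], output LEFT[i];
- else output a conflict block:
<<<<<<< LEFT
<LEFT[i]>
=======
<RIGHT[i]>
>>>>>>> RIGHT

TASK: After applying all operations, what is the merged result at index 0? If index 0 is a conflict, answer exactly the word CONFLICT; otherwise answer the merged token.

Answer: bravo

Derivation:
Final LEFT:  [bravo, hotel, alpha, echo, golf, alpha, delta]
Final RIGHT: [bravo, hotel, alpha, echo, delta, alpha, hotel]
i=0: L=bravo R=bravo -> agree -> bravo
i=1: L=hotel R=hotel -> agree -> hotel
i=2: L=alpha R=alpha -> agree -> alpha
i=3: L=echo R=echo -> agree -> echo
i=4: BASE=foxtrot L=golf R=delta all differ -> CONFLICT
i=5: L=alpha R=alpha -> agree -> alpha
i=6: BASE=india L=delta R=hotel all differ -> CONFLICT
Index 0 -> bravo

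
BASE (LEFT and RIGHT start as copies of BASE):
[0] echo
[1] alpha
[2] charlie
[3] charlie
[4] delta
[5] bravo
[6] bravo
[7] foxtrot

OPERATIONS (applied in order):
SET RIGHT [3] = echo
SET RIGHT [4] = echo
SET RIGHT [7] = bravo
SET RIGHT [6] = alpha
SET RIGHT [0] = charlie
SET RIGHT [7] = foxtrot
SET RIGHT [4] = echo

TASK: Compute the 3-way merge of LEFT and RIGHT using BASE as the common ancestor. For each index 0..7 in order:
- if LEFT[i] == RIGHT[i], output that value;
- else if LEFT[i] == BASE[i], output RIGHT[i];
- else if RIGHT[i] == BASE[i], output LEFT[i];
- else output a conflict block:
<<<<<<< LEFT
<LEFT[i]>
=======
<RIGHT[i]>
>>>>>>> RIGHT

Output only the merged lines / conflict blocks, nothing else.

Final LEFT:  [echo, alpha, charlie, charlie, delta, bravo, bravo, foxtrot]
Final RIGHT: [charlie, alpha, charlie, echo, echo, bravo, alpha, foxtrot]
i=0: L=echo=BASE, R=charlie -> take RIGHT -> charlie
i=1: L=alpha R=alpha -> agree -> alpha
i=2: L=charlie R=charlie -> agree -> charlie
i=3: L=charlie=BASE, R=echo -> take RIGHT -> echo
i=4: L=delta=BASE, R=echo -> take RIGHT -> echo
i=5: L=bravo R=bravo -> agree -> bravo
i=6: L=bravo=BASE, R=alpha -> take RIGHT -> alpha
i=7: L=foxtrot R=foxtrot -> agree -> foxtrot

Answer: charlie
alpha
charlie
echo
echo
bravo
alpha
foxtrot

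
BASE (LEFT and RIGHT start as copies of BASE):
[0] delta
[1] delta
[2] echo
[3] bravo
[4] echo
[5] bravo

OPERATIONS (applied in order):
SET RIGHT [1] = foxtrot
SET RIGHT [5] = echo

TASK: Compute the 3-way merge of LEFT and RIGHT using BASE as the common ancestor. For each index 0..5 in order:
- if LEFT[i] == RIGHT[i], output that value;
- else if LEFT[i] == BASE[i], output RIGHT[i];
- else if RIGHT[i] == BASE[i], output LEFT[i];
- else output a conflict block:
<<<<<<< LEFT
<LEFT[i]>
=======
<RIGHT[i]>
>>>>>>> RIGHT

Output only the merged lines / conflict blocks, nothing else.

Answer: delta
foxtrot
echo
bravo
echo
echo

Derivation:
Final LEFT:  [delta, delta, echo, bravo, echo, bravo]
Final RIGHT: [delta, foxtrot, echo, bravo, echo, echo]
i=0: L=delta R=delta -> agree -> delta
i=1: L=delta=BASE, R=foxtrot -> take RIGHT -> foxtrot
i=2: L=echo R=echo -> agree -> echo
i=3: L=bravo R=bravo -> agree -> bravo
i=4: L=echo R=echo -> agree -> echo
i=5: L=bravo=BASE, R=echo -> take RIGHT -> echo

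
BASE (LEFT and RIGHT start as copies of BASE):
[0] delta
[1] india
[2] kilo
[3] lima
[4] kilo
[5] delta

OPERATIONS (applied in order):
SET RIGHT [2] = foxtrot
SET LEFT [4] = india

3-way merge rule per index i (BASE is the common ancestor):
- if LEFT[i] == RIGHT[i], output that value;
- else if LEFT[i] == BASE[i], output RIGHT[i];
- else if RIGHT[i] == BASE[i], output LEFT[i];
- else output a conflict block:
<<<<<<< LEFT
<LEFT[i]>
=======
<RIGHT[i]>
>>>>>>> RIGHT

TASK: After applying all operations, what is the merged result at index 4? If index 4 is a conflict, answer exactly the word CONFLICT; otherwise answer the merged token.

Final LEFT:  [delta, india, kilo, lima, india, delta]
Final RIGHT: [delta, india, foxtrot, lima, kilo, delta]
i=0: L=delta R=delta -> agree -> delta
i=1: L=india R=india -> agree -> india
i=2: L=kilo=BASE, R=foxtrot -> take RIGHT -> foxtrot
i=3: L=lima R=lima -> agree -> lima
i=4: L=india, R=kilo=BASE -> take LEFT -> india
i=5: L=delta R=delta -> agree -> delta
Index 4 -> india

Answer: india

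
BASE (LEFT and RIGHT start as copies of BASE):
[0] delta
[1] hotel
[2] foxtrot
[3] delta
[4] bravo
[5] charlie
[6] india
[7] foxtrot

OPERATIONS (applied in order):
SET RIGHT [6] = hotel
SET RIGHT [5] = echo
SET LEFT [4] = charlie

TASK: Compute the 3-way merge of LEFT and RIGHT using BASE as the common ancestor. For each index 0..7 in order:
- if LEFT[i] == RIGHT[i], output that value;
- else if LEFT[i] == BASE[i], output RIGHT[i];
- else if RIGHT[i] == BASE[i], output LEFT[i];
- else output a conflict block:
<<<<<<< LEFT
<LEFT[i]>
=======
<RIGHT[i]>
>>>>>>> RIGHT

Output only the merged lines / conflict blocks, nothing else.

Answer: delta
hotel
foxtrot
delta
charlie
echo
hotel
foxtrot

Derivation:
Final LEFT:  [delta, hotel, foxtrot, delta, charlie, charlie, india, foxtrot]
Final RIGHT: [delta, hotel, foxtrot, delta, bravo, echo, hotel, foxtrot]
i=0: L=delta R=delta -> agree -> delta
i=1: L=hotel R=hotel -> agree -> hotel
i=2: L=foxtrot R=foxtrot -> agree -> foxtrot
i=3: L=delta R=delta -> agree -> delta
i=4: L=charlie, R=bravo=BASE -> take LEFT -> charlie
i=5: L=charlie=BASE, R=echo -> take RIGHT -> echo
i=6: L=india=BASE, R=hotel -> take RIGHT -> hotel
i=7: L=foxtrot R=foxtrot -> agree -> foxtrot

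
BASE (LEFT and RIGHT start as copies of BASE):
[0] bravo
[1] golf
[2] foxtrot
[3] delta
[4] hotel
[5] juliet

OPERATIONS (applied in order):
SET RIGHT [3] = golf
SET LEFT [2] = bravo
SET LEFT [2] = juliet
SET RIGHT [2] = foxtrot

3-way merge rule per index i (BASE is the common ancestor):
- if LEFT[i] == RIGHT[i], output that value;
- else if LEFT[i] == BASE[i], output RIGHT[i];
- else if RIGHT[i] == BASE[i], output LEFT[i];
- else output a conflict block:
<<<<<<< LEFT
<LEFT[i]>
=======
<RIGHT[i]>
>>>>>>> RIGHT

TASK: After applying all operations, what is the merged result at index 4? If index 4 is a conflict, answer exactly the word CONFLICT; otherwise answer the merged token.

Answer: hotel

Derivation:
Final LEFT:  [bravo, golf, juliet, delta, hotel, juliet]
Final RIGHT: [bravo, golf, foxtrot, golf, hotel, juliet]
i=0: L=bravo R=bravo -> agree -> bravo
i=1: L=golf R=golf -> agree -> golf
i=2: L=juliet, R=foxtrot=BASE -> take LEFT -> juliet
i=3: L=delta=BASE, R=golf -> take RIGHT -> golf
i=4: L=hotel R=hotel -> agree -> hotel
i=5: L=juliet R=juliet -> agree -> juliet
Index 4 -> hotel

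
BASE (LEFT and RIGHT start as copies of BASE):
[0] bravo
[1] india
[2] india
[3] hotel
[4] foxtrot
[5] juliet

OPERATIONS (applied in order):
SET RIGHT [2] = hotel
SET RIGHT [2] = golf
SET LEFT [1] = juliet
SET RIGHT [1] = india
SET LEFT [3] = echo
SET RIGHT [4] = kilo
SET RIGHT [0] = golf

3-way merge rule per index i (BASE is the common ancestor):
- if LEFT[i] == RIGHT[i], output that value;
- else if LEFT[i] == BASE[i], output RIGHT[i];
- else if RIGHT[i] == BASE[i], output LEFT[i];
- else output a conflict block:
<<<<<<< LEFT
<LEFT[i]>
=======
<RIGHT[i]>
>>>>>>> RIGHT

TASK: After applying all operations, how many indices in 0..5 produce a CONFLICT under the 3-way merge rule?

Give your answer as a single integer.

Final LEFT:  [bravo, juliet, india, echo, foxtrot, juliet]
Final RIGHT: [golf, india, golf, hotel, kilo, juliet]
i=0: L=bravo=BASE, R=golf -> take RIGHT -> golf
i=1: L=juliet, R=india=BASE -> take LEFT -> juliet
i=2: L=india=BASE, R=golf -> take RIGHT -> golf
i=3: L=echo, R=hotel=BASE -> take LEFT -> echo
i=4: L=foxtrot=BASE, R=kilo -> take RIGHT -> kilo
i=5: L=juliet R=juliet -> agree -> juliet
Conflict count: 0

Answer: 0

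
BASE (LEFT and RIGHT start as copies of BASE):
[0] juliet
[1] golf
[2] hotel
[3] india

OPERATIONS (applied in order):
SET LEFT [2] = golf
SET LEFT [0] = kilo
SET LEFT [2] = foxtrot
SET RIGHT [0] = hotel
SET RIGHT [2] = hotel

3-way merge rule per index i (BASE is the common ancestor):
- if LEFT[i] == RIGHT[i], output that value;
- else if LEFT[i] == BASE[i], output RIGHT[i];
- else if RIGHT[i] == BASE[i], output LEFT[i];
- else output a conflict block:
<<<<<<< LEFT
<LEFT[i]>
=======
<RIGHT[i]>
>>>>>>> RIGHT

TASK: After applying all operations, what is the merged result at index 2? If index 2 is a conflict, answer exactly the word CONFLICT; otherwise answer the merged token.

Final LEFT:  [kilo, golf, foxtrot, india]
Final RIGHT: [hotel, golf, hotel, india]
i=0: BASE=juliet L=kilo R=hotel all differ -> CONFLICT
i=1: L=golf R=golf -> agree -> golf
i=2: L=foxtrot, R=hotel=BASE -> take LEFT -> foxtrot
i=3: L=india R=india -> agree -> india
Index 2 -> foxtrot

Answer: foxtrot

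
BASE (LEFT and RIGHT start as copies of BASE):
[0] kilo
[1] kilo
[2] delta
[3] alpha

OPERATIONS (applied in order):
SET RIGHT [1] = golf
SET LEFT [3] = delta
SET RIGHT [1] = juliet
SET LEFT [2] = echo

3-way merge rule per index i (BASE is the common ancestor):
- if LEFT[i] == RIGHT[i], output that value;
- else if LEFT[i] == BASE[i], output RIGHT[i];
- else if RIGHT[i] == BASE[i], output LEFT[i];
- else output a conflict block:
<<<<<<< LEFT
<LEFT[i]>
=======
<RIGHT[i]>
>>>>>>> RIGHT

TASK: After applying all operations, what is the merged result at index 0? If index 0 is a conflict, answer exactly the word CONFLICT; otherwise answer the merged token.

Final LEFT:  [kilo, kilo, echo, delta]
Final RIGHT: [kilo, juliet, delta, alpha]
i=0: L=kilo R=kilo -> agree -> kilo
i=1: L=kilo=BASE, R=juliet -> take RIGHT -> juliet
i=2: L=echo, R=delta=BASE -> take LEFT -> echo
i=3: L=delta, R=alpha=BASE -> take LEFT -> delta
Index 0 -> kilo

Answer: kilo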